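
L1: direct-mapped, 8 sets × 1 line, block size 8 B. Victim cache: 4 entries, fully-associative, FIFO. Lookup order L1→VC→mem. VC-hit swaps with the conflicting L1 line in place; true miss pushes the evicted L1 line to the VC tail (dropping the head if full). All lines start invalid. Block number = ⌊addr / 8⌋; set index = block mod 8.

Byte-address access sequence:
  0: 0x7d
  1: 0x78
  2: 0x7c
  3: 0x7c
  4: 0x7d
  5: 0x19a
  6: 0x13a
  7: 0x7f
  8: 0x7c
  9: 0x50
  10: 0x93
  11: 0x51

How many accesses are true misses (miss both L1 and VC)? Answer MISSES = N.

MISSES = 5

#0 0x7d→b15/s7 MISS; vc=[]
#1 0x78→b15/s7 L1-HIT; vc=[]
#2 0x7c→b15/s7 L1-HIT; vc=[]
#3 0x7c→b15/s7 L1-HIT; vc=[]
#4 0x7d→b15/s7 L1-HIT; vc=[]
#5 0x19a→b51/s3 MISS; vc=[]
#6 0x13a→b39/s7 MISS; vc=[15]
#7 0x7f→b15/s7 VC-HIT; vc=[39]
#8 0x7c→b15/s7 L1-HIT; vc=[39]
#9 0x50→b10/s2 MISS; vc=[39]
#10 0x93→b18/s2 MISS; vc=[39,10]
#11 0x51→b10/s2 VC-HIT; vc=[39,18]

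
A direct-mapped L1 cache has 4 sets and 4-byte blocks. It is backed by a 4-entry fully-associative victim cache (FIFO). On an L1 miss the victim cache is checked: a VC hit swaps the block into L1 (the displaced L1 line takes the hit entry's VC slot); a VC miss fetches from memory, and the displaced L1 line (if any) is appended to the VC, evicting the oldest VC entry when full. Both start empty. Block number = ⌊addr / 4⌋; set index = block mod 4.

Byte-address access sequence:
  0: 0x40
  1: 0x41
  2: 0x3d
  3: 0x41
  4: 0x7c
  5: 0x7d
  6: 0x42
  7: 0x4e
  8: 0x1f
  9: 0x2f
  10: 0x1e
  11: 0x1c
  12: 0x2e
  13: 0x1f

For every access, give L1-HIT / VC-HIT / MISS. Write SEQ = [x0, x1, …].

SEQ = [MISS, L1-HIT, MISS, L1-HIT, MISS, L1-HIT, L1-HIT, MISS, MISS, MISS, VC-HIT, L1-HIT, VC-HIT, VC-HIT]

#0 0x40→b16/s0 MISS; vc=[]
#1 0x41→b16/s0 L1-HIT; vc=[]
#2 0x3d→b15/s3 MISS; vc=[]
#3 0x41→b16/s0 L1-HIT; vc=[]
#4 0x7c→b31/s3 MISS; vc=[15]
#5 0x7d→b31/s3 L1-HIT; vc=[15]
#6 0x42→b16/s0 L1-HIT; vc=[15]
#7 0x4e→b19/s3 MISS; vc=[15,31]
#8 0x1f→b7/s3 MISS; vc=[15,31,19]
#9 0x2f→b11/s3 MISS; vc=[15,31,19,7]
#10 0x1e→b7/s3 VC-HIT; vc=[15,31,19,11]
#11 0x1c→b7/s3 L1-HIT; vc=[15,31,19,11]
#12 0x2e→b11/s3 VC-HIT; vc=[15,31,19,7]
#13 0x1f→b7/s3 VC-HIT; vc=[15,31,19,11]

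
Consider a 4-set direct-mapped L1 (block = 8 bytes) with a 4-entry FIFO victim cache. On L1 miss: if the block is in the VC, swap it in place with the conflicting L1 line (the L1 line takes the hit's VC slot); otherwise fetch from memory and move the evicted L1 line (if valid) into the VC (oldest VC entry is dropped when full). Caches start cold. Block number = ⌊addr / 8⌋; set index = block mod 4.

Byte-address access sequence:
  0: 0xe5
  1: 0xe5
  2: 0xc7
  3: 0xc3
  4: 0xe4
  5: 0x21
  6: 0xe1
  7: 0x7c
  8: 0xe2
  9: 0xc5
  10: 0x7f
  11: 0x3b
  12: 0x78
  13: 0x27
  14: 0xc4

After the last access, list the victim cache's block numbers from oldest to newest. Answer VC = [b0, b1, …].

VC = [28, 4, 7]

0: 0xe5 (blk 28, set 0) → MISS  vc=[]
1: 0xe5 (blk 28, set 0) → L1-HIT  vc=[]
2: 0xc7 (blk 24, set 0) → MISS  vc=[28]
3: 0xc3 (blk 24, set 0) → L1-HIT  vc=[28]
4: 0xe4 (blk 28, set 0) → VC-HIT  vc=[24]
5: 0x21 (blk 4, set 0) → MISS  vc=[24, 28]
6: 0xe1 (blk 28, set 0) → VC-HIT  vc=[24, 4]
7: 0x7c (blk 15, set 3) → MISS  vc=[24, 4]
8: 0xe2 (blk 28, set 0) → L1-HIT  vc=[24, 4]
9: 0xc5 (blk 24, set 0) → VC-HIT  vc=[28, 4]
10: 0x7f (blk 15, set 3) → L1-HIT  vc=[28, 4]
11: 0x3b (blk 7, set 3) → MISS  vc=[28, 4, 15]
12: 0x78 (blk 15, set 3) → VC-HIT  vc=[28, 4, 7]
13: 0x27 (blk 4, set 0) → VC-HIT  vc=[28, 24, 7]
14: 0xc4 (blk 24, set 0) → VC-HIT  vc=[28, 4, 7]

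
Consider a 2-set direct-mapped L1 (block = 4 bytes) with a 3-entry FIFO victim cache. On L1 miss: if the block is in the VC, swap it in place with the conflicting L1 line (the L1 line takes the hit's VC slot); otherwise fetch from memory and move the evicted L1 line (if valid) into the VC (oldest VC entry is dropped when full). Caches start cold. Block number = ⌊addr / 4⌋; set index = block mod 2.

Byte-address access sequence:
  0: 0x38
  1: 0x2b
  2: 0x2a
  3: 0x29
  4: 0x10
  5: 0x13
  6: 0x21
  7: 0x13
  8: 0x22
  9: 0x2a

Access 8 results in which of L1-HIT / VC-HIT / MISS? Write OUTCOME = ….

OUTCOME = VC-HIT

0: 0x38 (blk 14, set 0) → MISS  vc=[]
1: 0x2b (blk 10, set 0) → MISS  vc=[14]
2: 0x2a (blk 10, set 0) → L1-HIT  vc=[14]
3: 0x29 (blk 10, set 0) → L1-HIT  vc=[14]
4: 0x10 (blk 4, set 0) → MISS  vc=[14, 10]
5: 0x13 (blk 4, set 0) → L1-HIT  vc=[14, 10]
6: 0x21 (blk 8, set 0) → MISS  vc=[14, 10, 4]
7: 0x13 (blk 4, set 0) → VC-HIT  vc=[14, 10, 8]
8: 0x22 (blk 8, set 0) → VC-HIT  vc=[14, 10, 4]
9: 0x2a (blk 10, set 0) → VC-HIT  vc=[14, 8, 4]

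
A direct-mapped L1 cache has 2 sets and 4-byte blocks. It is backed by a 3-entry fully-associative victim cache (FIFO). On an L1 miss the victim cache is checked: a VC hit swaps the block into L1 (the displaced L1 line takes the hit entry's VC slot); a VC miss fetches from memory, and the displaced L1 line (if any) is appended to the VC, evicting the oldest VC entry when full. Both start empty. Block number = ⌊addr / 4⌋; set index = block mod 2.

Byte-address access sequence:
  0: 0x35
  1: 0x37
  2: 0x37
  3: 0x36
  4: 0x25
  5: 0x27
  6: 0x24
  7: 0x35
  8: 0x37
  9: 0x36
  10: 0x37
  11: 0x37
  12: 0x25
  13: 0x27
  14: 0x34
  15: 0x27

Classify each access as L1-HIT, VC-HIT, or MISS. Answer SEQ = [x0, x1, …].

SEQ = [MISS, L1-HIT, L1-HIT, L1-HIT, MISS, L1-HIT, L1-HIT, VC-HIT, L1-HIT, L1-HIT, L1-HIT, L1-HIT, VC-HIT, L1-HIT, VC-HIT, VC-HIT]

0: 0x35 (blk 13, set 1) → MISS  vc=[]
1: 0x37 (blk 13, set 1) → L1-HIT  vc=[]
2: 0x37 (blk 13, set 1) → L1-HIT  vc=[]
3: 0x36 (blk 13, set 1) → L1-HIT  vc=[]
4: 0x25 (blk 9, set 1) → MISS  vc=[13]
5: 0x27 (blk 9, set 1) → L1-HIT  vc=[13]
6: 0x24 (blk 9, set 1) → L1-HIT  vc=[13]
7: 0x35 (blk 13, set 1) → VC-HIT  vc=[9]
8: 0x37 (blk 13, set 1) → L1-HIT  vc=[9]
9: 0x36 (blk 13, set 1) → L1-HIT  vc=[9]
10: 0x37 (blk 13, set 1) → L1-HIT  vc=[9]
11: 0x37 (blk 13, set 1) → L1-HIT  vc=[9]
12: 0x25 (blk 9, set 1) → VC-HIT  vc=[13]
13: 0x27 (blk 9, set 1) → L1-HIT  vc=[13]
14: 0x34 (blk 13, set 1) → VC-HIT  vc=[9]
15: 0x27 (blk 9, set 1) → VC-HIT  vc=[13]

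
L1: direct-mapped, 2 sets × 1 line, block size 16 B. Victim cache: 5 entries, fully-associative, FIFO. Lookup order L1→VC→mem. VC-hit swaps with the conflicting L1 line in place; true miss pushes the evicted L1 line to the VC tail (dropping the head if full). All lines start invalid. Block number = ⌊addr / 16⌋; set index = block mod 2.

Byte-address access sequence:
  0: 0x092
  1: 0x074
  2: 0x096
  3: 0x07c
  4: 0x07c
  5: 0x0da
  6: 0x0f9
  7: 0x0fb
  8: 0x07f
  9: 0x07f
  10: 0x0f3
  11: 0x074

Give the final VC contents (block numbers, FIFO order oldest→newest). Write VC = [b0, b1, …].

VC = [9, 15, 13]

0: 0x92 (blk 9, set 1) → MISS  vc=[]
1: 0x74 (blk 7, set 1) → MISS  vc=[9]
2: 0x96 (blk 9, set 1) → VC-HIT  vc=[7]
3: 0x7c (blk 7, set 1) → VC-HIT  vc=[9]
4: 0x7c (blk 7, set 1) → L1-HIT  vc=[9]
5: 0xda (blk 13, set 1) → MISS  vc=[9, 7]
6: 0xf9 (blk 15, set 1) → MISS  vc=[9, 7, 13]
7: 0xfb (blk 15, set 1) → L1-HIT  vc=[9, 7, 13]
8: 0x7f (blk 7, set 1) → VC-HIT  vc=[9, 15, 13]
9: 0x7f (blk 7, set 1) → L1-HIT  vc=[9, 15, 13]
10: 0xf3 (blk 15, set 1) → VC-HIT  vc=[9, 7, 13]
11: 0x74 (blk 7, set 1) → VC-HIT  vc=[9, 15, 13]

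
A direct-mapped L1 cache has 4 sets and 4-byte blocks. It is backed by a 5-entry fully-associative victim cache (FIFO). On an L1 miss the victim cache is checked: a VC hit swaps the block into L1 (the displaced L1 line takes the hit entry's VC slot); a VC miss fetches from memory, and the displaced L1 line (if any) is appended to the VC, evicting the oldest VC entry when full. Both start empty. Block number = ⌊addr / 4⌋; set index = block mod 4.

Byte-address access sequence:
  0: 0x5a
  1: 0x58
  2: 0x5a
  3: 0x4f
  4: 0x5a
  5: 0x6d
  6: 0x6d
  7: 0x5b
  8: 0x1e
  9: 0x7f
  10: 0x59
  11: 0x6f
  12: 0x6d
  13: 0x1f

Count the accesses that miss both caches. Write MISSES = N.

#0 0x5a→b22/s2 MISS; vc=[]
#1 0x58→b22/s2 L1-HIT; vc=[]
#2 0x5a→b22/s2 L1-HIT; vc=[]
#3 0x4f→b19/s3 MISS; vc=[]
#4 0x5a→b22/s2 L1-HIT; vc=[]
#5 0x6d→b27/s3 MISS; vc=[19]
#6 0x6d→b27/s3 L1-HIT; vc=[19]
#7 0x5b→b22/s2 L1-HIT; vc=[19]
#8 0x1e→b7/s3 MISS; vc=[19,27]
#9 0x7f→b31/s3 MISS; vc=[19,27,7]
#10 0x59→b22/s2 L1-HIT; vc=[19,27,7]
#11 0x6f→b27/s3 VC-HIT; vc=[19,31,7]
#12 0x6d→b27/s3 L1-HIT; vc=[19,31,7]
#13 0x1f→b7/s3 VC-HIT; vc=[19,31,27]

MISSES = 5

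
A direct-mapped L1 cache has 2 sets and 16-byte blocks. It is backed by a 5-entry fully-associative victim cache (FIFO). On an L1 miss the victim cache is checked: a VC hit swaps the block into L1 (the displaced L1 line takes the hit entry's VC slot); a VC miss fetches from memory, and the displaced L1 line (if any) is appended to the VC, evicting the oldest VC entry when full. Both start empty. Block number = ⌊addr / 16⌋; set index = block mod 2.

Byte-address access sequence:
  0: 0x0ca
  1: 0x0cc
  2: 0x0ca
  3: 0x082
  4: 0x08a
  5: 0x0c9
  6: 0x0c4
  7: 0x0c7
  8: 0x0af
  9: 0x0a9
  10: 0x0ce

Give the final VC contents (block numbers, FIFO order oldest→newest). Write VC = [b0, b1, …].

VC = [8, 10]

  [0] addr=0xca blk=12 s=0: MISS | VC []
  [1] addr=0xcc blk=12 s=0: L1-HIT | VC []
  [2] addr=0xca blk=12 s=0: L1-HIT | VC []
  [3] addr=0x82 blk=8 s=0: MISS | VC [12]
  [4] addr=0x8a blk=8 s=0: L1-HIT | VC [12]
  [5] addr=0xc9 blk=12 s=0: VC-HIT | VC [8]
  [6] addr=0xc4 blk=12 s=0: L1-HIT | VC [8]
  [7] addr=0xc7 blk=12 s=0: L1-HIT | VC [8]
  [8] addr=0xaf blk=10 s=0: MISS | VC [8, 12]
  [9] addr=0xa9 blk=10 s=0: L1-HIT | VC [8, 12]
  [10] addr=0xce blk=12 s=0: VC-HIT | VC [8, 10]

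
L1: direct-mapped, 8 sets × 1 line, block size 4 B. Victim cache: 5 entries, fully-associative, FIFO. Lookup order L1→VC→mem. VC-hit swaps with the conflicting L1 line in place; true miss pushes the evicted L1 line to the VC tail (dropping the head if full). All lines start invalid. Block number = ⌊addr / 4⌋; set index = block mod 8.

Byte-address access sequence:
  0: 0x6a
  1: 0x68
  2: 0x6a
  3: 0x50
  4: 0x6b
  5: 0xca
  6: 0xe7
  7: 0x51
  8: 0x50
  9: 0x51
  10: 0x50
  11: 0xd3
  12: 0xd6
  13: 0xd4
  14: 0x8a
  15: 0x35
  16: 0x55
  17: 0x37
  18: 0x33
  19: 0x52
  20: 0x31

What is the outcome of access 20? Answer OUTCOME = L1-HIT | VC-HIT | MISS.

#0 0x6a→b26/s2 MISS; vc=[]
#1 0x68→b26/s2 L1-HIT; vc=[]
#2 0x6a→b26/s2 L1-HIT; vc=[]
#3 0x50→b20/s4 MISS; vc=[]
#4 0x6b→b26/s2 L1-HIT; vc=[]
#5 0xca→b50/s2 MISS; vc=[26]
#6 0xe7→b57/s1 MISS; vc=[26]
#7 0x51→b20/s4 L1-HIT; vc=[26]
#8 0x50→b20/s4 L1-HIT; vc=[26]
#9 0x51→b20/s4 L1-HIT; vc=[26]
#10 0x50→b20/s4 L1-HIT; vc=[26]
#11 0xd3→b52/s4 MISS; vc=[26,20]
#12 0xd6→b53/s5 MISS; vc=[26,20]
#13 0xd4→b53/s5 L1-HIT; vc=[26,20]
#14 0x8a→b34/s2 MISS; vc=[26,20,50]
#15 0x35→b13/s5 MISS; vc=[26,20,50,53]
#16 0x55→b21/s5 MISS; vc=[26,20,50,53,13]
#17 0x37→b13/s5 VC-HIT; vc=[26,20,50,53,21]
#18 0x33→b12/s4 MISS; vc=[20,50,53,21,52]
#19 0x52→b20/s4 VC-HIT; vc=[12,50,53,21,52]
#20 0x31→b12/s4 VC-HIT; vc=[20,50,53,21,52]

OUTCOME = VC-HIT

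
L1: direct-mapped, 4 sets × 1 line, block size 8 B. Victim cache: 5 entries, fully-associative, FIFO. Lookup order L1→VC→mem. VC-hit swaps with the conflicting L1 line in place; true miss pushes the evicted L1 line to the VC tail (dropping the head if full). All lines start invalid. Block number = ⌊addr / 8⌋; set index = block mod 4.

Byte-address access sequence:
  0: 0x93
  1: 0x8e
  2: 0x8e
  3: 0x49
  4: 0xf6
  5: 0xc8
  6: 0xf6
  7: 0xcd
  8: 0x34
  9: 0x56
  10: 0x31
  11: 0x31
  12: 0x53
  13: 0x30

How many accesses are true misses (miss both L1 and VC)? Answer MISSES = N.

MISSES = 7

  [0] addr=0x93 blk=18 s=2: MISS | VC []
  [1] addr=0x8e blk=17 s=1: MISS | VC []
  [2] addr=0x8e blk=17 s=1: L1-HIT | VC []
  [3] addr=0x49 blk=9 s=1: MISS | VC [17]
  [4] addr=0xf6 blk=30 s=2: MISS | VC [17, 18]
  [5] addr=0xc8 blk=25 s=1: MISS | VC [17, 18, 9]
  [6] addr=0xf6 blk=30 s=2: L1-HIT | VC [17, 18, 9]
  [7] addr=0xcd blk=25 s=1: L1-HIT | VC [17, 18, 9]
  [8] addr=0x34 blk=6 s=2: MISS | VC [17, 18, 9, 30]
  [9] addr=0x56 blk=10 s=2: MISS | VC [17, 18, 9, 30, 6]
  [10] addr=0x31 blk=6 s=2: VC-HIT | VC [17, 18, 9, 30, 10]
  [11] addr=0x31 blk=6 s=2: L1-HIT | VC [17, 18, 9, 30, 10]
  [12] addr=0x53 blk=10 s=2: VC-HIT | VC [17, 18, 9, 30, 6]
  [13] addr=0x30 blk=6 s=2: VC-HIT | VC [17, 18, 9, 30, 10]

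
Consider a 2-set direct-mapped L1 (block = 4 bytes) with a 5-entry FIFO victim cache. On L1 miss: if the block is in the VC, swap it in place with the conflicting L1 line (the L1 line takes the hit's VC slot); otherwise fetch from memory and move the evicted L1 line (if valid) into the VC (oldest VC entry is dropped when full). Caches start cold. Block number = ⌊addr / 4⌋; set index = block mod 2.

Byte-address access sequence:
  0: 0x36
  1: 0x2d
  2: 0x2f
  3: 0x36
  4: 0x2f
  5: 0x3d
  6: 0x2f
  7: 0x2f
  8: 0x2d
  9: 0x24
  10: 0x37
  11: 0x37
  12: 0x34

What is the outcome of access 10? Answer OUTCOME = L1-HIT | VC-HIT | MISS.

OUTCOME = VC-HIT

0: 0x36 (blk 13, set 1) → MISS  vc=[]
1: 0x2d (blk 11, set 1) → MISS  vc=[13]
2: 0x2f (blk 11, set 1) → L1-HIT  vc=[13]
3: 0x36 (blk 13, set 1) → VC-HIT  vc=[11]
4: 0x2f (blk 11, set 1) → VC-HIT  vc=[13]
5: 0x3d (blk 15, set 1) → MISS  vc=[13, 11]
6: 0x2f (blk 11, set 1) → VC-HIT  vc=[13, 15]
7: 0x2f (blk 11, set 1) → L1-HIT  vc=[13, 15]
8: 0x2d (blk 11, set 1) → L1-HIT  vc=[13, 15]
9: 0x24 (blk 9, set 1) → MISS  vc=[13, 15, 11]
10: 0x37 (blk 13, set 1) → VC-HIT  vc=[9, 15, 11]
11: 0x37 (blk 13, set 1) → L1-HIT  vc=[9, 15, 11]
12: 0x34 (blk 13, set 1) → L1-HIT  vc=[9, 15, 11]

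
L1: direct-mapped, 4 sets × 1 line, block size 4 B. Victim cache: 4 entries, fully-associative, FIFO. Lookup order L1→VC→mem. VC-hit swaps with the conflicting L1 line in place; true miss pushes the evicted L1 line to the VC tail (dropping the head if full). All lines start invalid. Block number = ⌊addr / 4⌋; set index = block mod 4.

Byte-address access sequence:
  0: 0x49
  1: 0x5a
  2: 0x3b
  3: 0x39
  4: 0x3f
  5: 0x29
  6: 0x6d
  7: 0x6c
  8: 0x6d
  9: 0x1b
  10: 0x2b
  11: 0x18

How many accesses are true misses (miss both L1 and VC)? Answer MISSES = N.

MISSES = 7

#0 0x49→b18/s2 MISS; vc=[]
#1 0x5a→b22/s2 MISS; vc=[18]
#2 0x3b→b14/s2 MISS; vc=[18,22]
#3 0x39→b14/s2 L1-HIT; vc=[18,22]
#4 0x3f→b15/s3 MISS; vc=[18,22]
#5 0x29→b10/s2 MISS; vc=[18,22,14]
#6 0x6d→b27/s3 MISS; vc=[18,22,14,15]
#7 0x6c→b27/s3 L1-HIT; vc=[18,22,14,15]
#8 0x6d→b27/s3 L1-HIT; vc=[18,22,14,15]
#9 0x1b→b6/s2 MISS; vc=[22,14,15,10]
#10 0x2b→b10/s2 VC-HIT; vc=[22,14,15,6]
#11 0x18→b6/s2 VC-HIT; vc=[22,14,15,10]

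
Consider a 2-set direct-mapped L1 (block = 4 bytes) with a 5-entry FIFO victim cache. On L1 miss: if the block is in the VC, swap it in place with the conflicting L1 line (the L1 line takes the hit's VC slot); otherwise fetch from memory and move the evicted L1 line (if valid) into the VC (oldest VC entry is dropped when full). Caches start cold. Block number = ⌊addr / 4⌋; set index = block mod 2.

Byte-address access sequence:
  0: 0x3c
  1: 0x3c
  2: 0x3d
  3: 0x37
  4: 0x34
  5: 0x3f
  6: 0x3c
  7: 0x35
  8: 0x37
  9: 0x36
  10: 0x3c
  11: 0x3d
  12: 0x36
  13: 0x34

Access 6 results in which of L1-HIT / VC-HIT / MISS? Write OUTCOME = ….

0: 0x3c (blk 15, set 1) → MISS  vc=[]
1: 0x3c (blk 15, set 1) → L1-HIT  vc=[]
2: 0x3d (blk 15, set 1) → L1-HIT  vc=[]
3: 0x37 (blk 13, set 1) → MISS  vc=[15]
4: 0x34 (blk 13, set 1) → L1-HIT  vc=[15]
5: 0x3f (blk 15, set 1) → VC-HIT  vc=[13]
6: 0x3c (blk 15, set 1) → L1-HIT  vc=[13]
7: 0x35 (blk 13, set 1) → VC-HIT  vc=[15]
8: 0x37 (blk 13, set 1) → L1-HIT  vc=[15]
9: 0x36 (blk 13, set 1) → L1-HIT  vc=[15]
10: 0x3c (blk 15, set 1) → VC-HIT  vc=[13]
11: 0x3d (blk 15, set 1) → L1-HIT  vc=[13]
12: 0x36 (blk 13, set 1) → VC-HIT  vc=[15]
13: 0x34 (blk 13, set 1) → L1-HIT  vc=[15]

OUTCOME = L1-HIT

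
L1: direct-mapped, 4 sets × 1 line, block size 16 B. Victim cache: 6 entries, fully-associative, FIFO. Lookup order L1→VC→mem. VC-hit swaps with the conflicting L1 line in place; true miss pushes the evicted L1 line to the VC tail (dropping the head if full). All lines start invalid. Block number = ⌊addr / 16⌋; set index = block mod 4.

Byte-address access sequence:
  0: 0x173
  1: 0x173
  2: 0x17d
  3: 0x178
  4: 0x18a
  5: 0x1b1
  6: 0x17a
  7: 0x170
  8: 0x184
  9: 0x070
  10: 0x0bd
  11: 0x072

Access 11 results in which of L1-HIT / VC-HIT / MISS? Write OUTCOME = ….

  [0] addr=0x173 blk=23 s=3: MISS | VC []
  [1] addr=0x173 blk=23 s=3: L1-HIT | VC []
  [2] addr=0x17d blk=23 s=3: L1-HIT | VC []
  [3] addr=0x178 blk=23 s=3: L1-HIT | VC []
  [4] addr=0x18a blk=24 s=0: MISS | VC []
  [5] addr=0x1b1 blk=27 s=3: MISS | VC [23]
  [6] addr=0x17a blk=23 s=3: VC-HIT | VC [27]
  [7] addr=0x170 blk=23 s=3: L1-HIT | VC [27]
  [8] addr=0x184 blk=24 s=0: L1-HIT | VC [27]
  [9] addr=0x70 blk=7 s=3: MISS | VC [27, 23]
  [10] addr=0xbd blk=11 s=3: MISS | VC [27, 23, 7]
  [11] addr=0x72 blk=7 s=3: VC-HIT | VC [27, 23, 11]

OUTCOME = VC-HIT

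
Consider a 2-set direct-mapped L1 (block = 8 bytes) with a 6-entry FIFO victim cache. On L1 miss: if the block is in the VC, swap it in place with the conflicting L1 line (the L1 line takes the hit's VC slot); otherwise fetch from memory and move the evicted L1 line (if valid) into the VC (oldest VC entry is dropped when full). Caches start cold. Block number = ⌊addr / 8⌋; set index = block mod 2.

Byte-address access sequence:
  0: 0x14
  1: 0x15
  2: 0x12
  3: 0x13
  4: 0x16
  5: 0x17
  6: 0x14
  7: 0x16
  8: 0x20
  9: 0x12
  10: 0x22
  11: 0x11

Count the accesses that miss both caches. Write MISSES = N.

MISSES = 2

0: 0x14 (blk 2, set 0) → MISS  vc=[]
1: 0x15 (blk 2, set 0) → L1-HIT  vc=[]
2: 0x12 (blk 2, set 0) → L1-HIT  vc=[]
3: 0x13 (blk 2, set 0) → L1-HIT  vc=[]
4: 0x16 (blk 2, set 0) → L1-HIT  vc=[]
5: 0x17 (blk 2, set 0) → L1-HIT  vc=[]
6: 0x14 (blk 2, set 0) → L1-HIT  vc=[]
7: 0x16 (blk 2, set 0) → L1-HIT  vc=[]
8: 0x20 (blk 4, set 0) → MISS  vc=[2]
9: 0x12 (blk 2, set 0) → VC-HIT  vc=[4]
10: 0x22 (blk 4, set 0) → VC-HIT  vc=[2]
11: 0x11 (blk 2, set 0) → VC-HIT  vc=[4]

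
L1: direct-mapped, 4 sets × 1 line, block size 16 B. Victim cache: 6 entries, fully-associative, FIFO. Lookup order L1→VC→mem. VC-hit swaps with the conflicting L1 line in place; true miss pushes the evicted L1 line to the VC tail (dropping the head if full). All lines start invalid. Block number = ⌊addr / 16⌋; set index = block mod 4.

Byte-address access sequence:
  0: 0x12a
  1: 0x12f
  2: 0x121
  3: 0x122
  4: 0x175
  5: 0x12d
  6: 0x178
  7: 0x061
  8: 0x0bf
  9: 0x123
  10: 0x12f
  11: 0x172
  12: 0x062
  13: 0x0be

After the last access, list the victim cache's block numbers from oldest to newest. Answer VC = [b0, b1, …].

VC = [18, 23]

  [0] addr=0x12a blk=18 s=2: MISS | VC []
  [1] addr=0x12f blk=18 s=2: L1-HIT | VC []
  [2] addr=0x121 blk=18 s=2: L1-HIT | VC []
  [3] addr=0x122 blk=18 s=2: L1-HIT | VC []
  [4] addr=0x175 blk=23 s=3: MISS | VC []
  [5] addr=0x12d blk=18 s=2: L1-HIT | VC []
  [6] addr=0x178 blk=23 s=3: L1-HIT | VC []
  [7] addr=0x61 blk=6 s=2: MISS | VC [18]
  [8] addr=0xbf blk=11 s=3: MISS | VC [18, 23]
  [9] addr=0x123 blk=18 s=2: VC-HIT | VC [6, 23]
  [10] addr=0x12f blk=18 s=2: L1-HIT | VC [6, 23]
  [11] addr=0x172 blk=23 s=3: VC-HIT | VC [6, 11]
  [12] addr=0x62 blk=6 s=2: VC-HIT | VC [18, 11]
  [13] addr=0xbe blk=11 s=3: VC-HIT | VC [18, 23]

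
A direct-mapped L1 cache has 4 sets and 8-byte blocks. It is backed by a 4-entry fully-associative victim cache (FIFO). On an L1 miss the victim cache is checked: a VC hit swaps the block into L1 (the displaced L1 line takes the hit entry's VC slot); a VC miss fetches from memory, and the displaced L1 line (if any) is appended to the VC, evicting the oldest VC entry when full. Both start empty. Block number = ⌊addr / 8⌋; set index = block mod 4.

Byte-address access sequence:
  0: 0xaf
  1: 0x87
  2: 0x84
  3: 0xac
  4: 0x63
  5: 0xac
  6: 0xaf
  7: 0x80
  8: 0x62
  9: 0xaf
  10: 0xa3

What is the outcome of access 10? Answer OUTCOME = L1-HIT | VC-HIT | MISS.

OUTCOME = MISS

#0 0xaf→b21/s1 MISS; vc=[]
#1 0x87→b16/s0 MISS; vc=[]
#2 0x84→b16/s0 L1-HIT; vc=[]
#3 0xac→b21/s1 L1-HIT; vc=[]
#4 0x63→b12/s0 MISS; vc=[16]
#5 0xac→b21/s1 L1-HIT; vc=[16]
#6 0xaf→b21/s1 L1-HIT; vc=[16]
#7 0x80→b16/s0 VC-HIT; vc=[12]
#8 0x62→b12/s0 VC-HIT; vc=[16]
#9 0xaf→b21/s1 L1-HIT; vc=[16]
#10 0xa3→b20/s0 MISS; vc=[16,12]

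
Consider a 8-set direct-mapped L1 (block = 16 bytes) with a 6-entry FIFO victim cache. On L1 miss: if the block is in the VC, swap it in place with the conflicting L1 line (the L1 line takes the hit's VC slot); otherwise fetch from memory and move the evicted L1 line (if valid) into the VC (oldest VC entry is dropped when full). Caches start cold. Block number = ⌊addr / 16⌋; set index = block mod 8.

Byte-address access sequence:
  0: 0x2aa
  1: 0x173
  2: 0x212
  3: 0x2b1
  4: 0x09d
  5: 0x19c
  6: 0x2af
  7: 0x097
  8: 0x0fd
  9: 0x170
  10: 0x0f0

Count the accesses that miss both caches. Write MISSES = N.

#0 0x2aa→b42/s2 MISS; vc=[]
#1 0x173→b23/s7 MISS; vc=[]
#2 0x212→b33/s1 MISS; vc=[]
#3 0x2b1→b43/s3 MISS; vc=[]
#4 0x9d→b9/s1 MISS; vc=[33]
#5 0x19c→b25/s1 MISS; vc=[33,9]
#6 0x2af→b42/s2 L1-HIT; vc=[33,9]
#7 0x97→b9/s1 VC-HIT; vc=[33,25]
#8 0xfd→b15/s7 MISS; vc=[33,25,23]
#9 0x170→b23/s7 VC-HIT; vc=[33,25,15]
#10 0xf0→b15/s7 VC-HIT; vc=[33,25,23]

MISSES = 7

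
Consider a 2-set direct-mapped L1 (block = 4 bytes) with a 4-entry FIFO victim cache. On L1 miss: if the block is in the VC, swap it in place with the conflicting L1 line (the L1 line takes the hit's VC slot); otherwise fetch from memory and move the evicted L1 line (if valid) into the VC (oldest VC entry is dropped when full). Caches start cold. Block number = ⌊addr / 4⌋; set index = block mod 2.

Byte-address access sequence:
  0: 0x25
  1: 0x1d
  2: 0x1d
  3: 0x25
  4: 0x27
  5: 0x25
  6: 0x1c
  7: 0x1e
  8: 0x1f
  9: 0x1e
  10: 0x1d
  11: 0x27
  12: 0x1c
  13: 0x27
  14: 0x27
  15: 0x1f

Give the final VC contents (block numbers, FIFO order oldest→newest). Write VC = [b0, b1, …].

0: 0x25 (blk 9, set 1) → MISS  vc=[]
1: 0x1d (blk 7, set 1) → MISS  vc=[9]
2: 0x1d (blk 7, set 1) → L1-HIT  vc=[9]
3: 0x25 (blk 9, set 1) → VC-HIT  vc=[7]
4: 0x27 (blk 9, set 1) → L1-HIT  vc=[7]
5: 0x25 (blk 9, set 1) → L1-HIT  vc=[7]
6: 0x1c (blk 7, set 1) → VC-HIT  vc=[9]
7: 0x1e (blk 7, set 1) → L1-HIT  vc=[9]
8: 0x1f (blk 7, set 1) → L1-HIT  vc=[9]
9: 0x1e (blk 7, set 1) → L1-HIT  vc=[9]
10: 0x1d (blk 7, set 1) → L1-HIT  vc=[9]
11: 0x27 (blk 9, set 1) → VC-HIT  vc=[7]
12: 0x1c (blk 7, set 1) → VC-HIT  vc=[9]
13: 0x27 (blk 9, set 1) → VC-HIT  vc=[7]
14: 0x27 (blk 9, set 1) → L1-HIT  vc=[7]
15: 0x1f (blk 7, set 1) → VC-HIT  vc=[9]

VC = [9]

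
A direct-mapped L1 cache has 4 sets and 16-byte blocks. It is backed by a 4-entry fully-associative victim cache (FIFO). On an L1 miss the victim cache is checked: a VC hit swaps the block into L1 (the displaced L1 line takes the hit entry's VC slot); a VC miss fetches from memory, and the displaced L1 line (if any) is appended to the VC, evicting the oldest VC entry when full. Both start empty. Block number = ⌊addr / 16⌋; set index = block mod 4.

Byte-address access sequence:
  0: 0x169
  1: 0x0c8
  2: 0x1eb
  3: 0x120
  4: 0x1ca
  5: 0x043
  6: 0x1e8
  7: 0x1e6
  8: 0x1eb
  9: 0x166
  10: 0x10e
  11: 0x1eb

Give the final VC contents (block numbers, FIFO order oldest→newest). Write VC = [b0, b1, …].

VC = [12, 28, 4, 22]

0: 0x169 (blk 22, set 2) → MISS  vc=[]
1: 0xc8 (blk 12, set 0) → MISS  vc=[]
2: 0x1eb (blk 30, set 2) → MISS  vc=[22]
3: 0x120 (blk 18, set 2) → MISS  vc=[22, 30]
4: 0x1ca (blk 28, set 0) → MISS  vc=[22, 30, 12]
5: 0x43 (blk 4, set 0) → MISS  vc=[22, 30, 12, 28]
6: 0x1e8 (blk 30, set 2) → VC-HIT  vc=[22, 18, 12, 28]
7: 0x1e6 (blk 30, set 2) → L1-HIT  vc=[22, 18, 12, 28]
8: 0x1eb (blk 30, set 2) → L1-HIT  vc=[22, 18, 12, 28]
9: 0x166 (blk 22, set 2) → VC-HIT  vc=[30, 18, 12, 28]
10: 0x10e (blk 16, set 0) → MISS  vc=[18, 12, 28, 4]
11: 0x1eb (blk 30, set 2) → MISS  vc=[12, 28, 4, 22]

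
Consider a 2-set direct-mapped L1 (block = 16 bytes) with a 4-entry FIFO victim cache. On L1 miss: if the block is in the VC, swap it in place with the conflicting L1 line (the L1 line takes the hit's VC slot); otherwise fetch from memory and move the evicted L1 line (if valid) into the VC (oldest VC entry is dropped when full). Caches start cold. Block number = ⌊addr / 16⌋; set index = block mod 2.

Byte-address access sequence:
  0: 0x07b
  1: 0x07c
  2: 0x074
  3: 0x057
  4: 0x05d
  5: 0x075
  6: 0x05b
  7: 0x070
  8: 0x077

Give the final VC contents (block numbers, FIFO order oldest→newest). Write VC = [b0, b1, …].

  [0] addr=0x7b blk=7 s=1: MISS | VC []
  [1] addr=0x7c blk=7 s=1: L1-HIT | VC []
  [2] addr=0x74 blk=7 s=1: L1-HIT | VC []
  [3] addr=0x57 blk=5 s=1: MISS | VC [7]
  [4] addr=0x5d blk=5 s=1: L1-HIT | VC [7]
  [5] addr=0x75 blk=7 s=1: VC-HIT | VC [5]
  [6] addr=0x5b blk=5 s=1: VC-HIT | VC [7]
  [7] addr=0x70 blk=7 s=1: VC-HIT | VC [5]
  [8] addr=0x77 blk=7 s=1: L1-HIT | VC [5]

VC = [5]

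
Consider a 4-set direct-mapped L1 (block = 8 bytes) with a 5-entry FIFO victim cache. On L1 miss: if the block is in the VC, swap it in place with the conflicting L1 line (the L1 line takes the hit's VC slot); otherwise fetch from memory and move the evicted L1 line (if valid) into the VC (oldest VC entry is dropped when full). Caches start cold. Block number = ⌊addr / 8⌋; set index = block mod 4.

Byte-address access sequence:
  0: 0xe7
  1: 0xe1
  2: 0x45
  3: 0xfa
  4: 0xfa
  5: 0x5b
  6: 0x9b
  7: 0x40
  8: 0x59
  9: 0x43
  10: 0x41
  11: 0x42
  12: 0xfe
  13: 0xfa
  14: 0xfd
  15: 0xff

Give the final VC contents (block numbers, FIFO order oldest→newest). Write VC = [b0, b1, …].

VC = [28, 11, 19]

0: 0xe7 (blk 28, set 0) → MISS  vc=[]
1: 0xe1 (blk 28, set 0) → L1-HIT  vc=[]
2: 0x45 (blk 8, set 0) → MISS  vc=[28]
3: 0xfa (blk 31, set 3) → MISS  vc=[28]
4: 0xfa (blk 31, set 3) → L1-HIT  vc=[28]
5: 0x5b (blk 11, set 3) → MISS  vc=[28, 31]
6: 0x9b (blk 19, set 3) → MISS  vc=[28, 31, 11]
7: 0x40 (blk 8, set 0) → L1-HIT  vc=[28, 31, 11]
8: 0x59 (blk 11, set 3) → VC-HIT  vc=[28, 31, 19]
9: 0x43 (blk 8, set 0) → L1-HIT  vc=[28, 31, 19]
10: 0x41 (blk 8, set 0) → L1-HIT  vc=[28, 31, 19]
11: 0x42 (blk 8, set 0) → L1-HIT  vc=[28, 31, 19]
12: 0xfe (blk 31, set 3) → VC-HIT  vc=[28, 11, 19]
13: 0xfa (blk 31, set 3) → L1-HIT  vc=[28, 11, 19]
14: 0xfd (blk 31, set 3) → L1-HIT  vc=[28, 11, 19]
15: 0xff (blk 31, set 3) → L1-HIT  vc=[28, 11, 19]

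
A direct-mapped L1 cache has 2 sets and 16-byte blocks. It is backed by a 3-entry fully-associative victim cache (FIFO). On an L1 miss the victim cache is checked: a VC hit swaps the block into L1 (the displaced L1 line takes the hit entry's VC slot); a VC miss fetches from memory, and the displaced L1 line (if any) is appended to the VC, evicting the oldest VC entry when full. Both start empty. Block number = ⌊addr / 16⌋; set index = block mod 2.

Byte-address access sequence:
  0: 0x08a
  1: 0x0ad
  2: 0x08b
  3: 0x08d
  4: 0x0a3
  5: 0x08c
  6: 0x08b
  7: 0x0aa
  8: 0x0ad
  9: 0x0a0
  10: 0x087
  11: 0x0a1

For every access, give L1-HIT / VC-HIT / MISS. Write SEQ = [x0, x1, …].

  [0] addr=0x8a blk=8 s=0: MISS | VC []
  [1] addr=0xad blk=10 s=0: MISS | VC [8]
  [2] addr=0x8b blk=8 s=0: VC-HIT | VC [10]
  [3] addr=0x8d blk=8 s=0: L1-HIT | VC [10]
  [4] addr=0xa3 blk=10 s=0: VC-HIT | VC [8]
  [5] addr=0x8c blk=8 s=0: VC-HIT | VC [10]
  [6] addr=0x8b blk=8 s=0: L1-HIT | VC [10]
  [7] addr=0xaa blk=10 s=0: VC-HIT | VC [8]
  [8] addr=0xad blk=10 s=0: L1-HIT | VC [8]
  [9] addr=0xa0 blk=10 s=0: L1-HIT | VC [8]
  [10] addr=0x87 blk=8 s=0: VC-HIT | VC [10]
  [11] addr=0xa1 blk=10 s=0: VC-HIT | VC [8]

SEQ = [MISS, MISS, VC-HIT, L1-HIT, VC-HIT, VC-HIT, L1-HIT, VC-HIT, L1-HIT, L1-HIT, VC-HIT, VC-HIT]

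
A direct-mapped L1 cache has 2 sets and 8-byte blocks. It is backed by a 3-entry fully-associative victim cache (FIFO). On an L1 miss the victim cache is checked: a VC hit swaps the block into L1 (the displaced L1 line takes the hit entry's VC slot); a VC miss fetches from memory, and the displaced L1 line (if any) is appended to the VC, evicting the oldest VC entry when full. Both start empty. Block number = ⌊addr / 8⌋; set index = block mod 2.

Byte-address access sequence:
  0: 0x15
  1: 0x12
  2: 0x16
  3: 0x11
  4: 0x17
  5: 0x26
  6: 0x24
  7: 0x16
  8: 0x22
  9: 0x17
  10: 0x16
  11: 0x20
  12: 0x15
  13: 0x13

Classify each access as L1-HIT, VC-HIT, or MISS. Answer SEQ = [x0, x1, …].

#0 0x15→b2/s0 MISS; vc=[]
#1 0x12→b2/s0 L1-HIT; vc=[]
#2 0x16→b2/s0 L1-HIT; vc=[]
#3 0x11→b2/s0 L1-HIT; vc=[]
#4 0x17→b2/s0 L1-HIT; vc=[]
#5 0x26→b4/s0 MISS; vc=[2]
#6 0x24→b4/s0 L1-HIT; vc=[2]
#7 0x16→b2/s0 VC-HIT; vc=[4]
#8 0x22→b4/s0 VC-HIT; vc=[2]
#9 0x17→b2/s0 VC-HIT; vc=[4]
#10 0x16→b2/s0 L1-HIT; vc=[4]
#11 0x20→b4/s0 VC-HIT; vc=[2]
#12 0x15→b2/s0 VC-HIT; vc=[4]
#13 0x13→b2/s0 L1-HIT; vc=[4]

SEQ = [MISS, L1-HIT, L1-HIT, L1-HIT, L1-HIT, MISS, L1-HIT, VC-HIT, VC-HIT, VC-HIT, L1-HIT, VC-HIT, VC-HIT, L1-HIT]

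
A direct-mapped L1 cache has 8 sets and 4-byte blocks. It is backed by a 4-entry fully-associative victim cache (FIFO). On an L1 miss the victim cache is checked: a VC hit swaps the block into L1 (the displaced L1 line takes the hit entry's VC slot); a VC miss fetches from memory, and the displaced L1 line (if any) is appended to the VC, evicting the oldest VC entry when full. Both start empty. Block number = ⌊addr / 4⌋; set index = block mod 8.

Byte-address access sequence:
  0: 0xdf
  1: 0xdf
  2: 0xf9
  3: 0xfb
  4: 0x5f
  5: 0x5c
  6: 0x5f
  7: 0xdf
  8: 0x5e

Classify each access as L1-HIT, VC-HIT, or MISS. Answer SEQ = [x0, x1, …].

  [0] addr=0xdf blk=55 s=7: MISS | VC []
  [1] addr=0xdf blk=55 s=7: L1-HIT | VC []
  [2] addr=0xf9 blk=62 s=6: MISS | VC []
  [3] addr=0xfb blk=62 s=6: L1-HIT | VC []
  [4] addr=0x5f blk=23 s=7: MISS | VC [55]
  [5] addr=0x5c blk=23 s=7: L1-HIT | VC [55]
  [6] addr=0x5f blk=23 s=7: L1-HIT | VC [55]
  [7] addr=0xdf blk=55 s=7: VC-HIT | VC [23]
  [8] addr=0x5e blk=23 s=7: VC-HIT | VC [55]

SEQ = [MISS, L1-HIT, MISS, L1-HIT, MISS, L1-HIT, L1-HIT, VC-HIT, VC-HIT]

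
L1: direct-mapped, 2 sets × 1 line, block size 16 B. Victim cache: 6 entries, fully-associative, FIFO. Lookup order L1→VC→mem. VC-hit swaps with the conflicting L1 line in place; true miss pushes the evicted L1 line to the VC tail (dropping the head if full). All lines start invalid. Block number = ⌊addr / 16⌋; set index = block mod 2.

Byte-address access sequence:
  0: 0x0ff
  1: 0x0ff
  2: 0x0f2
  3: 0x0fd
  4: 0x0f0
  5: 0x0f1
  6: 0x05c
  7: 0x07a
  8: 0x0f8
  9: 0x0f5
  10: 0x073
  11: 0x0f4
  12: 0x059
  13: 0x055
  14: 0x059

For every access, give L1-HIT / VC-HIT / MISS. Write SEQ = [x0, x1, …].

SEQ = [MISS, L1-HIT, L1-HIT, L1-HIT, L1-HIT, L1-HIT, MISS, MISS, VC-HIT, L1-HIT, VC-HIT, VC-HIT, VC-HIT, L1-HIT, L1-HIT]

  [0] addr=0xff blk=15 s=1: MISS | VC []
  [1] addr=0xff blk=15 s=1: L1-HIT | VC []
  [2] addr=0xf2 blk=15 s=1: L1-HIT | VC []
  [3] addr=0xfd blk=15 s=1: L1-HIT | VC []
  [4] addr=0xf0 blk=15 s=1: L1-HIT | VC []
  [5] addr=0xf1 blk=15 s=1: L1-HIT | VC []
  [6] addr=0x5c blk=5 s=1: MISS | VC [15]
  [7] addr=0x7a blk=7 s=1: MISS | VC [15, 5]
  [8] addr=0xf8 blk=15 s=1: VC-HIT | VC [7, 5]
  [9] addr=0xf5 blk=15 s=1: L1-HIT | VC [7, 5]
  [10] addr=0x73 blk=7 s=1: VC-HIT | VC [15, 5]
  [11] addr=0xf4 blk=15 s=1: VC-HIT | VC [7, 5]
  [12] addr=0x59 blk=5 s=1: VC-HIT | VC [7, 15]
  [13] addr=0x55 blk=5 s=1: L1-HIT | VC [7, 15]
  [14] addr=0x59 blk=5 s=1: L1-HIT | VC [7, 15]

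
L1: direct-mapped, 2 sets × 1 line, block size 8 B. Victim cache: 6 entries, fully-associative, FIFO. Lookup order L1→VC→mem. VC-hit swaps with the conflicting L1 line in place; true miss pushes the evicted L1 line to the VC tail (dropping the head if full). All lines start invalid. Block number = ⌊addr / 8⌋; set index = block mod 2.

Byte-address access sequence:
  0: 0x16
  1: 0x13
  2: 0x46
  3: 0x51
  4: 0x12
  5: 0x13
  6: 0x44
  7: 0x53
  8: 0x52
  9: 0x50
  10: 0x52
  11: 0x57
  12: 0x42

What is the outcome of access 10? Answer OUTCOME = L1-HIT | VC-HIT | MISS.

OUTCOME = L1-HIT

0: 0x16 (blk 2, set 0) → MISS  vc=[]
1: 0x13 (blk 2, set 0) → L1-HIT  vc=[]
2: 0x46 (blk 8, set 0) → MISS  vc=[2]
3: 0x51 (blk 10, set 0) → MISS  vc=[2, 8]
4: 0x12 (blk 2, set 0) → VC-HIT  vc=[10, 8]
5: 0x13 (blk 2, set 0) → L1-HIT  vc=[10, 8]
6: 0x44 (blk 8, set 0) → VC-HIT  vc=[10, 2]
7: 0x53 (blk 10, set 0) → VC-HIT  vc=[8, 2]
8: 0x52 (blk 10, set 0) → L1-HIT  vc=[8, 2]
9: 0x50 (blk 10, set 0) → L1-HIT  vc=[8, 2]
10: 0x52 (blk 10, set 0) → L1-HIT  vc=[8, 2]
11: 0x57 (blk 10, set 0) → L1-HIT  vc=[8, 2]
12: 0x42 (blk 8, set 0) → VC-HIT  vc=[10, 2]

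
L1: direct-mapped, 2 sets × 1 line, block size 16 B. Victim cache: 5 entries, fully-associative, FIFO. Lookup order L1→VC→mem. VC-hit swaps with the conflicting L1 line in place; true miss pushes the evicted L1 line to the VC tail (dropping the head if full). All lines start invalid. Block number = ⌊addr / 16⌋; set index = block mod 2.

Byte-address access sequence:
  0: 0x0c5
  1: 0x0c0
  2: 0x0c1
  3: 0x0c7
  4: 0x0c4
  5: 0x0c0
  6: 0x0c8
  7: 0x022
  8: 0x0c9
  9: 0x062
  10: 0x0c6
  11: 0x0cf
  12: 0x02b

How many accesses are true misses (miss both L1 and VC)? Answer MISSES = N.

MISSES = 3

#0 0xc5→b12/s0 MISS; vc=[]
#1 0xc0→b12/s0 L1-HIT; vc=[]
#2 0xc1→b12/s0 L1-HIT; vc=[]
#3 0xc7→b12/s0 L1-HIT; vc=[]
#4 0xc4→b12/s0 L1-HIT; vc=[]
#5 0xc0→b12/s0 L1-HIT; vc=[]
#6 0xc8→b12/s0 L1-HIT; vc=[]
#7 0x22→b2/s0 MISS; vc=[12]
#8 0xc9→b12/s0 VC-HIT; vc=[2]
#9 0x62→b6/s0 MISS; vc=[2,12]
#10 0xc6→b12/s0 VC-HIT; vc=[2,6]
#11 0xcf→b12/s0 L1-HIT; vc=[2,6]
#12 0x2b→b2/s0 VC-HIT; vc=[12,6]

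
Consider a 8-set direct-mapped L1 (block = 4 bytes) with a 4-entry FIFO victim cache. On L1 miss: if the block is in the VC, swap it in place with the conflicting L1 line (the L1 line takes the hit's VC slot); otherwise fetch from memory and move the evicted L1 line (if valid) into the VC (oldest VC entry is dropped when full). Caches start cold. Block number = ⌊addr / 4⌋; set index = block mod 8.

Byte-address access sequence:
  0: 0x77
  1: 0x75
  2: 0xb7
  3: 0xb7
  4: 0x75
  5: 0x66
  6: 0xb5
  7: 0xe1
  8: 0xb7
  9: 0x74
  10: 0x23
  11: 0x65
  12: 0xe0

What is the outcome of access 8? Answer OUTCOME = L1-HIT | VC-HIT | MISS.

  [0] addr=0x77 blk=29 s=5: MISS | VC []
  [1] addr=0x75 blk=29 s=5: L1-HIT | VC []
  [2] addr=0xb7 blk=45 s=5: MISS | VC [29]
  [3] addr=0xb7 blk=45 s=5: L1-HIT | VC [29]
  [4] addr=0x75 blk=29 s=5: VC-HIT | VC [45]
  [5] addr=0x66 blk=25 s=1: MISS | VC [45]
  [6] addr=0xb5 blk=45 s=5: VC-HIT | VC [29]
  [7] addr=0xe1 blk=56 s=0: MISS | VC [29]
  [8] addr=0xb7 blk=45 s=5: L1-HIT | VC [29]
  [9] addr=0x74 blk=29 s=5: VC-HIT | VC [45]
  [10] addr=0x23 blk=8 s=0: MISS | VC [45, 56]
  [11] addr=0x65 blk=25 s=1: L1-HIT | VC [45, 56]
  [12] addr=0xe0 blk=56 s=0: VC-HIT | VC [45, 8]

OUTCOME = L1-HIT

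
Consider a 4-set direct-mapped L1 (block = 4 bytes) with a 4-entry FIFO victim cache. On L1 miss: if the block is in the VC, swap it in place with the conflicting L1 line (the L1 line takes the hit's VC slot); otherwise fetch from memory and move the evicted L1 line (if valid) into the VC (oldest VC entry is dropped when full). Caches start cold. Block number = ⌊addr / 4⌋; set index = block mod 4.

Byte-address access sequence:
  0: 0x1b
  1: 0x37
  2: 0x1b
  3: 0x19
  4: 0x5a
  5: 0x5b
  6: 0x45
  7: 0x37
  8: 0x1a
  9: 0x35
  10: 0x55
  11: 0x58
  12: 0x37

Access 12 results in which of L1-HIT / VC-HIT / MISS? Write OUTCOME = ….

OUTCOME = VC-HIT

  [0] addr=0x1b blk=6 s=2: MISS | VC []
  [1] addr=0x37 blk=13 s=1: MISS | VC []
  [2] addr=0x1b blk=6 s=2: L1-HIT | VC []
  [3] addr=0x19 blk=6 s=2: L1-HIT | VC []
  [4] addr=0x5a blk=22 s=2: MISS | VC [6]
  [5] addr=0x5b blk=22 s=2: L1-HIT | VC [6]
  [6] addr=0x45 blk=17 s=1: MISS | VC [6, 13]
  [7] addr=0x37 blk=13 s=1: VC-HIT | VC [6, 17]
  [8] addr=0x1a blk=6 s=2: VC-HIT | VC [22, 17]
  [9] addr=0x35 blk=13 s=1: L1-HIT | VC [22, 17]
  [10] addr=0x55 blk=21 s=1: MISS | VC [22, 17, 13]
  [11] addr=0x58 blk=22 s=2: VC-HIT | VC [6, 17, 13]
  [12] addr=0x37 blk=13 s=1: VC-HIT | VC [6, 17, 21]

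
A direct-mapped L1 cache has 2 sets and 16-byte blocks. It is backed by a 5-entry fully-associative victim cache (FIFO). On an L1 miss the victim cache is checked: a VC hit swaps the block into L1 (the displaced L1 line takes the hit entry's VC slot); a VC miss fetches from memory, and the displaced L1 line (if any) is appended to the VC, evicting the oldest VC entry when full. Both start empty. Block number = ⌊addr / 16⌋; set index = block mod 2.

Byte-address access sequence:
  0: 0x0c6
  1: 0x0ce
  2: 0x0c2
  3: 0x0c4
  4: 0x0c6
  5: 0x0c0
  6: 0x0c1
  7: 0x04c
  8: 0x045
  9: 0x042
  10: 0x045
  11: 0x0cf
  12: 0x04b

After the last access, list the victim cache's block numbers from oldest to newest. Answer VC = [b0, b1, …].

VC = [12]

#0 0xc6→b12/s0 MISS; vc=[]
#1 0xce→b12/s0 L1-HIT; vc=[]
#2 0xc2→b12/s0 L1-HIT; vc=[]
#3 0xc4→b12/s0 L1-HIT; vc=[]
#4 0xc6→b12/s0 L1-HIT; vc=[]
#5 0xc0→b12/s0 L1-HIT; vc=[]
#6 0xc1→b12/s0 L1-HIT; vc=[]
#7 0x4c→b4/s0 MISS; vc=[12]
#8 0x45→b4/s0 L1-HIT; vc=[12]
#9 0x42→b4/s0 L1-HIT; vc=[12]
#10 0x45→b4/s0 L1-HIT; vc=[12]
#11 0xcf→b12/s0 VC-HIT; vc=[4]
#12 0x4b→b4/s0 VC-HIT; vc=[12]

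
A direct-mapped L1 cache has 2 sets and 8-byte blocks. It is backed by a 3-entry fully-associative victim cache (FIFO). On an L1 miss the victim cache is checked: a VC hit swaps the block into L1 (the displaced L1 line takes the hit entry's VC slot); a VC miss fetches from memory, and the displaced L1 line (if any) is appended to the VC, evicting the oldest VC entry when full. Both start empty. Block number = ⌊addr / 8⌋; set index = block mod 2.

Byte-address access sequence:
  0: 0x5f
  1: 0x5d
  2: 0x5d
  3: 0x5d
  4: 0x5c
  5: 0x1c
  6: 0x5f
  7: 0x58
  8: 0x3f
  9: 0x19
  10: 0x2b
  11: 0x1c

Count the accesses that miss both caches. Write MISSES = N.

  [0] addr=0x5f blk=11 s=1: MISS | VC []
  [1] addr=0x5d blk=11 s=1: L1-HIT | VC []
  [2] addr=0x5d blk=11 s=1: L1-HIT | VC []
  [3] addr=0x5d blk=11 s=1: L1-HIT | VC []
  [4] addr=0x5c blk=11 s=1: L1-HIT | VC []
  [5] addr=0x1c blk=3 s=1: MISS | VC [11]
  [6] addr=0x5f blk=11 s=1: VC-HIT | VC [3]
  [7] addr=0x58 blk=11 s=1: L1-HIT | VC [3]
  [8] addr=0x3f blk=7 s=1: MISS | VC [3, 11]
  [9] addr=0x19 blk=3 s=1: VC-HIT | VC [7, 11]
  [10] addr=0x2b blk=5 s=1: MISS | VC [7, 11, 3]
  [11] addr=0x1c blk=3 s=1: VC-HIT | VC [7, 11, 5]

MISSES = 4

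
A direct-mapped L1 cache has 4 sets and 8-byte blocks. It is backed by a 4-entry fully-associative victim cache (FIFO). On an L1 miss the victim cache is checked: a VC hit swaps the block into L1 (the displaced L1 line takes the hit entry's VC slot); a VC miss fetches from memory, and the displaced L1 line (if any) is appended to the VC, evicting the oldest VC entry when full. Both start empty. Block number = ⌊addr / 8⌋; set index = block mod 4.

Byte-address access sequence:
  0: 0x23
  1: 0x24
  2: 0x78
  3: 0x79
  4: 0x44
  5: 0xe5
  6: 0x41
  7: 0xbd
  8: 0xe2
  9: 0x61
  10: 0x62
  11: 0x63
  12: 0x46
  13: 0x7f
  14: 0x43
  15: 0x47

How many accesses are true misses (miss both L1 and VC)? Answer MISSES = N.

0: 0x23 (blk 4, set 0) → MISS  vc=[]
1: 0x24 (blk 4, set 0) → L1-HIT  vc=[]
2: 0x78 (blk 15, set 3) → MISS  vc=[]
3: 0x79 (blk 15, set 3) → L1-HIT  vc=[]
4: 0x44 (blk 8, set 0) → MISS  vc=[4]
5: 0xe5 (blk 28, set 0) → MISS  vc=[4, 8]
6: 0x41 (blk 8, set 0) → VC-HIT  vc=[4, 28]
7: 0xbd (blk 23, set 3) → MISS  vc=[4, 28, 15]
8: 0xe2 (blk 28, set 0) → VC-HIT  vc=[4, 8, 15]
9: 0x61 (blk 12, set 0) → MISS  vc=[4, 8, 15, 28]
10: 0x62 (blk 12, set 0) → L1-HIT  vc=[4, 8, 15, 28]
11: 0x63 (blk 12, set 0) → L1-HIT  vc=[4, 8, 15, 28]
12: 0x46 (blk 8, set 0) → VC-HIT  vc=[4, 12, 15, 28]
13: 0x7f (blk 15, set 3) → VC-HIT  vc=[4, 12, 23, 28]
14: 0x43 (blk 8, set 0) → L1-HIT  vc=[4, 12, 23, 28]
15: 0x47 (blk 8, set 0) → L1-HIT  vc=[4, 12, 23, 28]

MISSES = 6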